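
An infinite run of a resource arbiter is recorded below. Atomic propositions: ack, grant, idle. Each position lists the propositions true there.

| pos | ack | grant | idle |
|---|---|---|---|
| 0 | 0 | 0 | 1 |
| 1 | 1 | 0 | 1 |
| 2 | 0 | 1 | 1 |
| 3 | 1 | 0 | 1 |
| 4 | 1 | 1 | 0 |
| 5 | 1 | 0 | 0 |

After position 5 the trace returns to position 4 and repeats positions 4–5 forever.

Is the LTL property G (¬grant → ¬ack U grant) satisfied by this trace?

¬grant → ¬ack U grant must hold at every position from 0 onward. It fails at position 0, so G (¬grant → ¬ack U grant) is false.
Positions where ¬grant holds: 0, 1, 3, 5.
Check ¬ack U grant at each: 0→fails, 1→fails, 3→fails, 5→fails.

Violated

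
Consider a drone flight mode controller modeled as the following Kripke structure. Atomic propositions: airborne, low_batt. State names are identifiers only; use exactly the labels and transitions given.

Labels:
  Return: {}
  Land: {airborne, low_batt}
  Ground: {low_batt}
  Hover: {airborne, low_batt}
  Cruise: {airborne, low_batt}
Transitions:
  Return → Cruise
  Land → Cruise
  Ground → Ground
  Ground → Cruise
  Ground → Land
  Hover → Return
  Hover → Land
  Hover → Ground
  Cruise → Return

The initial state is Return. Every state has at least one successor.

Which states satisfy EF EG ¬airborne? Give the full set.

States satisfying EG ¬airborne: {Ground}.
States satisfying EF EG ¬airborne: {Ground, Hover}.

{Ground, Hover}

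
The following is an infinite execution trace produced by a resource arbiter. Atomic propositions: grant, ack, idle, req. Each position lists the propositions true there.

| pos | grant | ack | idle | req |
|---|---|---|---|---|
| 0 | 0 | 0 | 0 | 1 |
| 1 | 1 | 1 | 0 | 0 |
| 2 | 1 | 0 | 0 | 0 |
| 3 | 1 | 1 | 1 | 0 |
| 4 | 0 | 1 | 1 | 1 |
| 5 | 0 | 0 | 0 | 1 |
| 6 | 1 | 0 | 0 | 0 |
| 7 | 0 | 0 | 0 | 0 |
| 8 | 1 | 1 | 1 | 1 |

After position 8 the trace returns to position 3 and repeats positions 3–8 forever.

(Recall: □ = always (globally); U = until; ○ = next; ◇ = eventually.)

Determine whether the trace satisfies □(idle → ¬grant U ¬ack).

Does not hold

idle → ¬grant U ¬ack must hold at every position from 0 onward. It fails at position 3, so □(idle → ¬grant U ¬ack) is false.
Positions where idle holds: 3, 4, 8.
Check ¬grant U ¬ack at each: 3→fails, 4→ok, 8→fails.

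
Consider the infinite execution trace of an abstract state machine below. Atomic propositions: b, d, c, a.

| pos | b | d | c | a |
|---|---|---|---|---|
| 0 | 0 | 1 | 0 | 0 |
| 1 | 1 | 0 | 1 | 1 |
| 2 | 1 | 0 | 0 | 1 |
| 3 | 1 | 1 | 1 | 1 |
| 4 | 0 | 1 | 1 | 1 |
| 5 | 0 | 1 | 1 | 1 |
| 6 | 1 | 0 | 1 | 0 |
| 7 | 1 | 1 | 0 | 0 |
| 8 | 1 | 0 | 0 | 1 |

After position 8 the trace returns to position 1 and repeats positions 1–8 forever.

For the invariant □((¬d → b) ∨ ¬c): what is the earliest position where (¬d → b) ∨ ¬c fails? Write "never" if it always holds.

never

(¬d → b) ∨ ¬c holds at every position 0..8, and those are all the positions the trace ever visits, so the invariant □((¬d → b) ∨ ¬c) is never violated.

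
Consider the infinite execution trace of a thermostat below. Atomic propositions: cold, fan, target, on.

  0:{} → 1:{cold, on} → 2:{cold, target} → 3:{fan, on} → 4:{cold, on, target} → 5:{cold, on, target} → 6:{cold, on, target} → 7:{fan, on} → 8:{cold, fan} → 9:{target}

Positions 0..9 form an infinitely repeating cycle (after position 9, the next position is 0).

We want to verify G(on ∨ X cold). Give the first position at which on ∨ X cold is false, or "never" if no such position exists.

2

Check on ∨ X cold at each position in order: 0 ✓, 1 ✓.
At position 2 the labels are {cold, target} and the next position 3 has {fan, on}, so on ∨ X cold is false there. This is the first violation.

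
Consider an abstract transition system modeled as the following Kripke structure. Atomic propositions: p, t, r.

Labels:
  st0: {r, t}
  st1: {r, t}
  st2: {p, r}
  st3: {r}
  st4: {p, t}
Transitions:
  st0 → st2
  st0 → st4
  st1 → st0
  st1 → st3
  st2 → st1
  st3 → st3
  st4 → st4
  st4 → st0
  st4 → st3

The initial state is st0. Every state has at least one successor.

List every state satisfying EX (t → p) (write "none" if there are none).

States satisfying t → p: {st2, st3, st4}.
States satisfying EX (t → p): {st0, st1, st3, st4}.

{st0, st1, st3, st4}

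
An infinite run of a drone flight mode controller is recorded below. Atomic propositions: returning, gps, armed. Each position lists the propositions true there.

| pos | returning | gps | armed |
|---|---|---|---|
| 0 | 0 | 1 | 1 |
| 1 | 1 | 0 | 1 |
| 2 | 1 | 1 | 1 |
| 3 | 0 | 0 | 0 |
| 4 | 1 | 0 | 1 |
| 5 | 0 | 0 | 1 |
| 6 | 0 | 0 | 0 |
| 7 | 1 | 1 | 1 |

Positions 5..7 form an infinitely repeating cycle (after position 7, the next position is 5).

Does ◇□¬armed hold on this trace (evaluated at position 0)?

□¬armed is false at every position 0..7, so it never becomes true and ◇□¬armed fails.

Violated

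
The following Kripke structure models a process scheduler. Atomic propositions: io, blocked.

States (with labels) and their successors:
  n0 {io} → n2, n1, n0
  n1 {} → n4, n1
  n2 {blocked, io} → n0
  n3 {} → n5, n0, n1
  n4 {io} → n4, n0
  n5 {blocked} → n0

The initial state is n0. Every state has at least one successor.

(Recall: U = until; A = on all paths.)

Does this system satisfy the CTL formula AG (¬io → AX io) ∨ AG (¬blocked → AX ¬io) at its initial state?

States satisfying ¬io → AX io: {n0, n2, n4, n5}.
States satisfying AG (¬io → AX io): ∅.
States satisfying ¬blocked → AX ¬io: {n2, n5}.
States satisfying AG (¬blocked → AX ¬io): ∅.
States satisfying AG (¬io → AX io) ∨ AG (¬blocked → AX ¬io): ∅.
n0 ∉ Sat(AG (¬io → AX io) ∨ AG (¬blocked → AX ¬io)).

Violated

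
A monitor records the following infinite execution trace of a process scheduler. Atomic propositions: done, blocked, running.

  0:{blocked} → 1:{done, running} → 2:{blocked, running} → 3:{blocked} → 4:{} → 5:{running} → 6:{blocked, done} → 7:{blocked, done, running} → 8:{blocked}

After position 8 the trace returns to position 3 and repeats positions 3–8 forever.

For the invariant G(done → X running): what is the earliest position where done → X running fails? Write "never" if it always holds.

Check done → X running at each position in order: 0 ✓, 1 ✓, 2 ✓, 3 ✓, 4 ✓, 5 ✓, 6 ✓.
At position 7 the labels are {blocked, done, running} and the next position 8 has {blocked}, so done → X running is false there. This is the first violation.

7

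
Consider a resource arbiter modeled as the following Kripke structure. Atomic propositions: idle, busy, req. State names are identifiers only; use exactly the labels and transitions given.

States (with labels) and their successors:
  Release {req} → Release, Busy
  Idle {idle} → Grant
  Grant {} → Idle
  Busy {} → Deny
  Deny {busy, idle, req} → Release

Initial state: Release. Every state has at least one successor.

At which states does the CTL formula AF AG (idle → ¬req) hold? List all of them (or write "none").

{Idle, Grant}

States satisfying AG (idle → ¬req): {Idle, Grant}.
States satisfying AF AG (idle → ¬req): {Idle, Grant}.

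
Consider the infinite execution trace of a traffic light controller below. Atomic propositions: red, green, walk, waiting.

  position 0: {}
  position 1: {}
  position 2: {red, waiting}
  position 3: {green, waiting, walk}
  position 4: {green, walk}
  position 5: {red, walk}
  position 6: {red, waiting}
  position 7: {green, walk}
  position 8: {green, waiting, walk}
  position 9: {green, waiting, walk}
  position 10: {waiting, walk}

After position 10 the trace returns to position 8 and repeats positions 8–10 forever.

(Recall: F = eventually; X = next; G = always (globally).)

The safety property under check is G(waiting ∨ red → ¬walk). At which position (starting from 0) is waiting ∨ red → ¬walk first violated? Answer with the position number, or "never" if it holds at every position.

3

Check waiting ∨ red → ¬walk at each position in order: 0 ✓, 1 ✓, 2 ✓.
At position 3 the labels are {green, waiting, walk}, so waiting ∨ red → ¬walk is false there. This is the first violation.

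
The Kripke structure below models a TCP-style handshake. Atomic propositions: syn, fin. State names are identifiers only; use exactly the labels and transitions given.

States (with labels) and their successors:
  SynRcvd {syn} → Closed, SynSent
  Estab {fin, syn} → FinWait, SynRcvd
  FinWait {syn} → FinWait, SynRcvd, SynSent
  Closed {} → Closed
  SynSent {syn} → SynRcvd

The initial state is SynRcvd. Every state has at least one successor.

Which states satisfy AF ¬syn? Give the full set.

{Closed}

States satisfying ¬syn: {Closed}.
States satisfying AF ¬syn: {Closed}.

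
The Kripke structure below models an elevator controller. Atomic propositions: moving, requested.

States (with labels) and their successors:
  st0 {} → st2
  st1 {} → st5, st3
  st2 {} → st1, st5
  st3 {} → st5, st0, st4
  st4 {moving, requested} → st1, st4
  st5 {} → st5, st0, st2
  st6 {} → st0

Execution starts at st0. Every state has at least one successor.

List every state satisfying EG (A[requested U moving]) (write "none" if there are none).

{st4}

States satisfying A[requested U moving]: {st4}.
States satisfying EG (A[requested U moving]): {st4}.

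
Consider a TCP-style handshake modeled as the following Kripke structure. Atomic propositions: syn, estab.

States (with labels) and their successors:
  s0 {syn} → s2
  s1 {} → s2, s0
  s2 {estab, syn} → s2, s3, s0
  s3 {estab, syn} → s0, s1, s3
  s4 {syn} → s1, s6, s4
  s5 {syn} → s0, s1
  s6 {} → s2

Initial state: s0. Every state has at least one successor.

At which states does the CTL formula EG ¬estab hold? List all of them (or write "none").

States satisfying ¬estab: {s0, s1, s4, s5, s6}.
States satisfying EG ¬estab: {s4}.

{s4}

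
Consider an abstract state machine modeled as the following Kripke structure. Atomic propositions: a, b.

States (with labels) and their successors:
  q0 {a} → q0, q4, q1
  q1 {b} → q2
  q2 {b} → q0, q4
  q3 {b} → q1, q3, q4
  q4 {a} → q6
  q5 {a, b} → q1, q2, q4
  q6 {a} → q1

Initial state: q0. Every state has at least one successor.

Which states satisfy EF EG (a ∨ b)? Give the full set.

States satisfying EG (a ∨ b): {q0, q1, q2, q3, q4, q5, q6}.
States satisfying EF EG (a ∨ b): {q0, q1, q2, q3, q4, q5, q6}.

{q0, q1, q2, q3, q4, q5, q6}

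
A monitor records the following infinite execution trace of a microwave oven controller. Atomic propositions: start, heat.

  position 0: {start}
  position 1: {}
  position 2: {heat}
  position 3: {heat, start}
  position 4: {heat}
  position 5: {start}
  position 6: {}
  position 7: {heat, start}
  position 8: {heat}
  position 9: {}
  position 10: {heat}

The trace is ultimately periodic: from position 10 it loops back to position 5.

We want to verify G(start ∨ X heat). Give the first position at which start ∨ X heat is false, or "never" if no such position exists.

Check start ∨ X heat at each position in order: 0 ✓, 1 ✓, 2 ✓, 3 ✓.
At position 4 the labels are {heat} and the next position 5 has {start}, so start ∨ X heat is false there. This is the first violation.

4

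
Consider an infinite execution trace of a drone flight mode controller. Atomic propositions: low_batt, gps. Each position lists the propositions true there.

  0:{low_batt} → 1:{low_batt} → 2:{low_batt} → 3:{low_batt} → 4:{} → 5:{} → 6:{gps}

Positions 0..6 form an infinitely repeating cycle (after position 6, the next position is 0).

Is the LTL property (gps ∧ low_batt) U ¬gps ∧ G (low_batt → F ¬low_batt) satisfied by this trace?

Holds

Walking from position 0: ¬gps first holds at position 0, and gps ∧ low_batt holds at every earlier position along the way, so (gps ∧ low_batt) U ¬gps holds.
low_batt → F ¬low_batt holds at every position 0..6, and those are all positions ever visited, so G (low_batt → F ¬low_batt) holds.
Positions where low_batt holds: 0, 1, 2, 3.
Check F ¬low_batt at each: 0→ok, 1→ok, 2→ok, 3→ok.
At position 0: (gps ∧ low_batt) U ¬gps is true; G (low_batt → F ¬low_batt) is true; so (gps ∧ low_batt) U ¬gps ∧ G (low_batt → F ¬low_batt) is true.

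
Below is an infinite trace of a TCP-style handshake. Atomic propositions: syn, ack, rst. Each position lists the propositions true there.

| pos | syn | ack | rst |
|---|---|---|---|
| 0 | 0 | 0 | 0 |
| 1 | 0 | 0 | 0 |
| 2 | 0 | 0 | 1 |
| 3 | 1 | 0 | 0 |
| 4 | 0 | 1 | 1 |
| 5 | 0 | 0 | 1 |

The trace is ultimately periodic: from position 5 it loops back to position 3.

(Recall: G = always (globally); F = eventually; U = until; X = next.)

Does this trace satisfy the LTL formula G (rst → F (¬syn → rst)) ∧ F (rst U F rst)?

Satisfied

rst → F (¬syn → rst) holds at every position 0..5, and those are all positions ever visited, so G (rst → F (¬syn → rst)) holds.
Positions where rst holds: 2, 4, 5.
Check F (¬syn → rst) at each: 2→ok, 4→ok, 5→ok.
rst U F rst holds at position 0, which is reachable from 0, so F (rst U F rst) holds.
At position 0: G (rst → F (¬syn → rst)) is true; F (rst U F rst) is true; so G (rst → F (¬syn → rst)) ∧ F (rst U F rst) is true.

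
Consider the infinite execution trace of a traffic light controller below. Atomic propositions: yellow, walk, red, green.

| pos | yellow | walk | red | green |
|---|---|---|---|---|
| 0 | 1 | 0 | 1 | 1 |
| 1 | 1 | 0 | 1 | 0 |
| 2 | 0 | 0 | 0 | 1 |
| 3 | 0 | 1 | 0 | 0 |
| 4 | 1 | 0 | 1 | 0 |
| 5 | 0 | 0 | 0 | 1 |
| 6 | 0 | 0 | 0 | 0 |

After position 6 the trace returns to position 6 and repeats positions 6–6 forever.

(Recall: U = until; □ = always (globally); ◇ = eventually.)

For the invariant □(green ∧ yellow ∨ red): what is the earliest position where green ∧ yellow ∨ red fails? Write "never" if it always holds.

2

Check green ∧ yellow ∨ red at each position in order: 0 ✓, 1 ✓.
At position 2 the labels are {green}, so green ∧ yellow ∨ red is false there. This is the first violation.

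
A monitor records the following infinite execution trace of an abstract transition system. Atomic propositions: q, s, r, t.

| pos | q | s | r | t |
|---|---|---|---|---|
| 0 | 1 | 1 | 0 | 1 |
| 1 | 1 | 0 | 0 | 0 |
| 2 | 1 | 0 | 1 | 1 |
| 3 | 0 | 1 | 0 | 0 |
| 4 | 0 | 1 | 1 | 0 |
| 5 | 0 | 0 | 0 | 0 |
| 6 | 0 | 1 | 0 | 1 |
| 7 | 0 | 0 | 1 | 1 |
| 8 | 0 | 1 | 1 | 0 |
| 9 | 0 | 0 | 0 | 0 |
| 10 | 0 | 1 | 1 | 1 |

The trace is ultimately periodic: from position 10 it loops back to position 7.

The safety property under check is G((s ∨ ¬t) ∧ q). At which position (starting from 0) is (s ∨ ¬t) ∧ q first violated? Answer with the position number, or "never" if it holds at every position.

2

Check (s ∨ ¬t) ∧ q at each position in order: 0 ✓, 1 ✓.
At position 2 the labels are {q, r, t}, so (s ∨ ¬t) ∧ q is false there. This is the first violation.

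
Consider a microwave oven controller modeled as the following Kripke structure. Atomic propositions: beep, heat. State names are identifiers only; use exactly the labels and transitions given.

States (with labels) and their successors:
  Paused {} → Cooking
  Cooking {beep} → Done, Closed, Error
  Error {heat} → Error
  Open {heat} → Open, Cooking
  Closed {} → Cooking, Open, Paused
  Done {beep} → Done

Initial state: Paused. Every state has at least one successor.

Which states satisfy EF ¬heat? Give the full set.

{Paused, Cooking, Open, Closed, Done}

States satisfying ¬heat: {Paused, Cooking, Closed, Done}.
States satisfying EF ¬heat: {Paused, Cooking, Open, Closed, Done}.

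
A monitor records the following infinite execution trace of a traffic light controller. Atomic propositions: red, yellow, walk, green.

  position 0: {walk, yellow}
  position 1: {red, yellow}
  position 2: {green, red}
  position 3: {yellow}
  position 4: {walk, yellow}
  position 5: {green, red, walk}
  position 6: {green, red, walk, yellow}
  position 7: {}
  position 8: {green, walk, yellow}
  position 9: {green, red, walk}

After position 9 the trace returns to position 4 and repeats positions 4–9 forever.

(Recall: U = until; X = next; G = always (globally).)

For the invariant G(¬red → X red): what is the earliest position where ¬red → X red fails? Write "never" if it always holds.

Check ¬red → X red at each position in order: 0 ✓, 1 ✓, 2 ✓.
At position 3 the labels are {yellow} and the next position 4 has {walk, yellow}, so ¬red → X red is false there. This is the first violation.

3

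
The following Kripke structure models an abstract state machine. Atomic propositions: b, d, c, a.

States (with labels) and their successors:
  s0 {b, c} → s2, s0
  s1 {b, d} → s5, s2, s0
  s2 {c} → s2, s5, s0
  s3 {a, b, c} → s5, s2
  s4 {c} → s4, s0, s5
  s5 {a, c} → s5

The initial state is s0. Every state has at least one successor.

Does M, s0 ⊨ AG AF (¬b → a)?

Does not hold

States satisfying AF (¬b → a): {s0, s1, s3, s5}.
States satisfying AG AF (¬b → a): {s5}.
s2 is reachable from s0 and violates AF (¬b → a), so AG fails at s0.
s0 ∉ Sat(AG AF (¬b → a)).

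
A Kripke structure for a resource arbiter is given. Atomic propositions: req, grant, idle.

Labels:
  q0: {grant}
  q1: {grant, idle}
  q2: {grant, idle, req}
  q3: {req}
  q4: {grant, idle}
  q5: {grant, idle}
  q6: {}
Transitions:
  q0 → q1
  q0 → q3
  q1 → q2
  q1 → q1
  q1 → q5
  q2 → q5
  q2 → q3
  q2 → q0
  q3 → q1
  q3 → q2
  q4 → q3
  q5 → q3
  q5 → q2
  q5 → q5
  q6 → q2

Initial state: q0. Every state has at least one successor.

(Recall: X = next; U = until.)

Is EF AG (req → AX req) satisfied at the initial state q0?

States satisfying AG (req → AX req): ∅.
States satisfying EF AG (req → AX req): ∅.
No suitable path/successor from q0 witnesses the formula.
q0 ∉ Sat(EF AG (req → AX req)).

No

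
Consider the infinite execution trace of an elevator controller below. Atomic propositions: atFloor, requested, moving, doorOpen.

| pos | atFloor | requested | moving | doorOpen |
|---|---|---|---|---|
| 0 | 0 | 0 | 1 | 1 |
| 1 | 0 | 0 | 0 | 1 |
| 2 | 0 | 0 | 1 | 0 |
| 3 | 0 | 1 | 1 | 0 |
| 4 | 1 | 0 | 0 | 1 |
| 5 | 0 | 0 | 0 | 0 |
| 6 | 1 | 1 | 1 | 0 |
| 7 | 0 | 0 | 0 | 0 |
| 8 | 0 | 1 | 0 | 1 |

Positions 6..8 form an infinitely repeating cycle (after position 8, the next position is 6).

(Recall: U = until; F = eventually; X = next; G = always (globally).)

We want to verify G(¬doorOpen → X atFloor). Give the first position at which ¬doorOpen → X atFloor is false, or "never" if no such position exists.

Check ¬doorOpen → X atFloor at each position in order: 0 ✓, 1 ✓.
At position 2 the labels are {moving} and the next position 3 has {moving, requested}, so ¬doorOpen → X atFloor is false there. This is the first violation.

2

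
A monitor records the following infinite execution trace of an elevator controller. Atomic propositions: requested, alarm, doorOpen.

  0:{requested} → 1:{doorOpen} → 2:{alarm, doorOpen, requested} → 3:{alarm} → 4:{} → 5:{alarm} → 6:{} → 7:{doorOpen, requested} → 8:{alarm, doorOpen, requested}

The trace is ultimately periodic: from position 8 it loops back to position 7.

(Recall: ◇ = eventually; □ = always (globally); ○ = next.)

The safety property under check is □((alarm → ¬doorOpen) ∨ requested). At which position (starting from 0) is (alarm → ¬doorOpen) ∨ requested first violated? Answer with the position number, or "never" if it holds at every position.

never

(alarm → ¬doorOpen) ∨ requested holds at every position 0..8, and those are all the positions the trace ever visits, so the invariant □((alarm → ¬doorOpen) ∨ requested) is never violated.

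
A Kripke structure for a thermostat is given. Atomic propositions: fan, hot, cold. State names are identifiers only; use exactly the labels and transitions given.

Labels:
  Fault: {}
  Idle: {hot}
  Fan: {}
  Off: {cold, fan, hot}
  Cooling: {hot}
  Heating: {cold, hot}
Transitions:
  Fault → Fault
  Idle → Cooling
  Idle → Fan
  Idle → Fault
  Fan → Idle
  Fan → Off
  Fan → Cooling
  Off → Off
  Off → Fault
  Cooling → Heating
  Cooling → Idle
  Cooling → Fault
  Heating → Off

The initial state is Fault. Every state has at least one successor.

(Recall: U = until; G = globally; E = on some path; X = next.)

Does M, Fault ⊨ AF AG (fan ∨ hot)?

Violated

States satisfying AG (fan ∨ hot): ∅.
States satisfying AF AG (fan ∨ hot): ∅.
There is a path from Fault along which AG (fan ∨ hot) never holds.
Fault ∉ Sat(AF AG (fan ∨ hot)).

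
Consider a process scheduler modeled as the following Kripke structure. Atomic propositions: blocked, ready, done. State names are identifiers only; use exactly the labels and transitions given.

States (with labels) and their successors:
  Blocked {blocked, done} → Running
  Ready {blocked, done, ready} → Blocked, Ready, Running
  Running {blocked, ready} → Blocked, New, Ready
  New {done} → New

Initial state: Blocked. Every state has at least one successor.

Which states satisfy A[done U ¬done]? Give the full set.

{Blocked, Running}

States satisfying done: {Blocked, Ready, New}.
States satisfying ¬done: {Running}.
States satisfying A[done U ¬done]: {Blocked, Running}.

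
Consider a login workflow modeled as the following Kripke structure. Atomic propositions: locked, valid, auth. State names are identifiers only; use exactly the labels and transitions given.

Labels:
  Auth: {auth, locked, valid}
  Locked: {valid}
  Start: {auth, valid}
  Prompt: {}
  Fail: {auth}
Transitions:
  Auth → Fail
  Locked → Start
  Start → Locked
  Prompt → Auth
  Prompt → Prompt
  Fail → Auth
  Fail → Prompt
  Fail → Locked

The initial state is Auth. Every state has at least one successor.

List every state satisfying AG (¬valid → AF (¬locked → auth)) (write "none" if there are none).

States satisfying ¬valid → AF (¬locked → auth): {Auth, Locked, Start, Fail}.
States satisfying AG (¬valid → AF (¬locked → auth)): {Locked, Start}.

{Locked, Start}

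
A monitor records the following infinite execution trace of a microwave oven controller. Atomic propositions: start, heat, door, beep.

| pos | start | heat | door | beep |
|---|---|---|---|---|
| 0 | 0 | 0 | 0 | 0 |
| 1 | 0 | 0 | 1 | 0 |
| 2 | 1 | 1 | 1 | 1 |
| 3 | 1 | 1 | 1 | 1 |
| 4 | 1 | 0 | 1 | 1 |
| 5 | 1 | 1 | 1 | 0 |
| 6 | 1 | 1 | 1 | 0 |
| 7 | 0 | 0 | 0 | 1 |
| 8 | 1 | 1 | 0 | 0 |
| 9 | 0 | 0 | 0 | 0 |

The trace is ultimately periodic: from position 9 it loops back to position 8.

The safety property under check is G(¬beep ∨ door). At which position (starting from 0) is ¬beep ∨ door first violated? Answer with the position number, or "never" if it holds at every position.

7

Check ¬beep ∨ door at each position in order: 0 ✓, 1 ✓, 2 ✓, 3 ✓, 4 ✓, 5 ✓, 6 ✓.
At position 7 the labels are {beep}, so ¬beep ∨ door is false there. This is the first violation.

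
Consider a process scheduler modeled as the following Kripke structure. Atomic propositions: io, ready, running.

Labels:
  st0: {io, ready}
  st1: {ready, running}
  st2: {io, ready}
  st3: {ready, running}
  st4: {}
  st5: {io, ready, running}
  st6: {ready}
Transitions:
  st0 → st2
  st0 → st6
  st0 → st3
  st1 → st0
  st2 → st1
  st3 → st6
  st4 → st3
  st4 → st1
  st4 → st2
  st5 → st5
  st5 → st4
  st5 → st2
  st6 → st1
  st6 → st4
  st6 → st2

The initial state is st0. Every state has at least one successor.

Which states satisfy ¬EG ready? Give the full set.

States satisfying ready: {st0, st1, st2, st3, st5, st6}.
States satisfying EG ready: {st0, st1, st2, st3, st5, st6}.
States satisfying ¬EG ready: {st4}.

{st4}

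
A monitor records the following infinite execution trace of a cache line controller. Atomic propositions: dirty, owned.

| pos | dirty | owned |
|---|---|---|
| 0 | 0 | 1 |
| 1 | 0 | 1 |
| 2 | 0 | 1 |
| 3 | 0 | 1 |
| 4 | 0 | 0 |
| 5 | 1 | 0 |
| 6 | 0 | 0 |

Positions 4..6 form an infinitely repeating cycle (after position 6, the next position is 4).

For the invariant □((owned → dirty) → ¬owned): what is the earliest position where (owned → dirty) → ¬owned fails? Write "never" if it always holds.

(owned → dirty) → ¬owned holds at every position 0..6, and those are all the positions the trace ever visits, so the invariant □((owned → dirty) → ¬owned) is never violated.

never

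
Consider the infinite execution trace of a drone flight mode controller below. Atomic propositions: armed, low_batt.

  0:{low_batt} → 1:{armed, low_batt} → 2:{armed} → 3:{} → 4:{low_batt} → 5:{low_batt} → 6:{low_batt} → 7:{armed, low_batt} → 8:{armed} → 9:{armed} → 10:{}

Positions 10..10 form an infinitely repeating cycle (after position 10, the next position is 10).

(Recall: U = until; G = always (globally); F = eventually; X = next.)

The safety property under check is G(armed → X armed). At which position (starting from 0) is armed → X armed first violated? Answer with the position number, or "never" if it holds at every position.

2

Check armed → X armed at each position in order: 0 ✓, 1 ✓.
At position 2 the labels are {armed} and the next position 3 has {}, so armed → X armed is false there. This is the first violation.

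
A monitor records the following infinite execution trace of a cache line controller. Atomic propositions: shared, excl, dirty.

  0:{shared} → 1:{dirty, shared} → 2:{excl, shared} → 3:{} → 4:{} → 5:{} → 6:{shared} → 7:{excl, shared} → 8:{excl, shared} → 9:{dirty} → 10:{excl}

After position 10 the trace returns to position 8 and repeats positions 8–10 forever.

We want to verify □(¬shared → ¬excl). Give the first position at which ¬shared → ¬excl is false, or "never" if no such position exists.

Check ¬shared → ¬excl at each position in order: 0 ✓, 1 ✓, 2 ✓, 3 ✓, 4 ✓, 5 ✓, 6 ✓, 7 ✓, 8 ✓, 9 ✓.
At position 10 the labels are {excl}, so ¬shared → ¬excl is false there. This is the first violation.

10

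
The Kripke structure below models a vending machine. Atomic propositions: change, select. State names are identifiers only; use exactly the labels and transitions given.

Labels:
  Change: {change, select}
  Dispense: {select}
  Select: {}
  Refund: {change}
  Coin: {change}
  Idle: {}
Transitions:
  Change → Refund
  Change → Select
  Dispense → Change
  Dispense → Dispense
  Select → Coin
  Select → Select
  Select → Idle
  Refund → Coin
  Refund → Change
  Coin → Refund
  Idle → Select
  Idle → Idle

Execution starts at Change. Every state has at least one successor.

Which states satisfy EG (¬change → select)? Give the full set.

{Change, Dispense, Refund, Coin}

States satisfying ¬change → select: {Change, Dispense, Refund, Coin}.
States satisfying EG (¬change → select): {Change, Dispense, Refund, Coin}.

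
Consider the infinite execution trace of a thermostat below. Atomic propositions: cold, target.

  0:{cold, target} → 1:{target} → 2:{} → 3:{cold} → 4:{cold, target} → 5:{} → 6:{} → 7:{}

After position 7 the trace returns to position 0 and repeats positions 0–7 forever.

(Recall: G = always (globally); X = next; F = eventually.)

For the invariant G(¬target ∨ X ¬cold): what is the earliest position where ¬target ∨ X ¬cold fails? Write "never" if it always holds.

never

¬target ∨ X ¬cold holds at every position 0..7, and those are all the positions the trace ever visits, so the invariant G(¬target ∨ X ¬cold) is never violated.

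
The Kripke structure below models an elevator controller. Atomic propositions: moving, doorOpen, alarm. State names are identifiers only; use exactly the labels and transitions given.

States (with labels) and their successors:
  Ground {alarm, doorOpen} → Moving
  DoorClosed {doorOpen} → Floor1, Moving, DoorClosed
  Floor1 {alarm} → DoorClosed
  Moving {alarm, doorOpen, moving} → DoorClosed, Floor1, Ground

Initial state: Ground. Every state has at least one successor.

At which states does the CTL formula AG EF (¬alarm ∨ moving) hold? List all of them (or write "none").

{Ground, DoorClosed, Floor1, Moving}

States satisfying EF (¬alarm ∨ moving): {Ground, DoorClosed, Floor1, Moving}.
States satisfying AG EF (¬alarm ∨ moving): {Ground, DoorClosed, Floor1, Moving}.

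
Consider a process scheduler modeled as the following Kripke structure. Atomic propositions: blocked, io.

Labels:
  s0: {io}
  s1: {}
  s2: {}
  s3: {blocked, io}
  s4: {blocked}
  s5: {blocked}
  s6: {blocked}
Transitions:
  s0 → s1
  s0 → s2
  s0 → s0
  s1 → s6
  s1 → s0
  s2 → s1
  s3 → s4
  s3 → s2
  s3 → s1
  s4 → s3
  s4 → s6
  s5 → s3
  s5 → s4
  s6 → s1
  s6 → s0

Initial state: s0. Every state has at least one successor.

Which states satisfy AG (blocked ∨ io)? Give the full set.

States satisfying blocked ∨ io: {s0, s3, s4, s5, s6}.
States satisfying AG (blocked ∨ io): ∅.

none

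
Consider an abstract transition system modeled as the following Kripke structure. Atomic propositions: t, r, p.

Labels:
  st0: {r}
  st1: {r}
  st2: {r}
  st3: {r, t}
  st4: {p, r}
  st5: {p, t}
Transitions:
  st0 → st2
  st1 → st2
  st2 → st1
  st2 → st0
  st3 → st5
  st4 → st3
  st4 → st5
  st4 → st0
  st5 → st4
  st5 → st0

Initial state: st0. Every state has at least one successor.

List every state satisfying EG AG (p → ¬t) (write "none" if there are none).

States satisfying AG (p → ¬t): {st0, st1, st2}.
States satisfying EG AG (p → ¬t): {st0, st1, st2}.

{st0, st1, st2}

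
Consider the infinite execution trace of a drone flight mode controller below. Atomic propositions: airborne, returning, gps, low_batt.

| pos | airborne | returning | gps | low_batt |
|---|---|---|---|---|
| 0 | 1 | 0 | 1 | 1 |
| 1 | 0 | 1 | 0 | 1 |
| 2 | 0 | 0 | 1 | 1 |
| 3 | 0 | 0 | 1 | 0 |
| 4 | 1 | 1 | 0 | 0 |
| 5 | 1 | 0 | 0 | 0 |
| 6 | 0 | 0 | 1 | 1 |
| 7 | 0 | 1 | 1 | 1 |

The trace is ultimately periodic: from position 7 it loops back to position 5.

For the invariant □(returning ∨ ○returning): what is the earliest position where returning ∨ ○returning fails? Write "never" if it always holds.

2

Check returning ∨ ○returning at each position in order: 0 ✓, 1 ✓.
At position 2 the labels are {gps, low_batt} and the next position 3 has {gps}, so returning ∨ ○returning is false there. This is the first violation.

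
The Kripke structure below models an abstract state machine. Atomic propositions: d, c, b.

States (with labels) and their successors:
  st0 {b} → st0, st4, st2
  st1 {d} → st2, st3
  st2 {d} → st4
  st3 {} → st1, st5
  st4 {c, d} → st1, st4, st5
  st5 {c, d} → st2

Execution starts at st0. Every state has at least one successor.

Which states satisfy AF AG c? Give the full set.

none

States satisfying AG c: ∅.
States satisfying AF AG c: ∅.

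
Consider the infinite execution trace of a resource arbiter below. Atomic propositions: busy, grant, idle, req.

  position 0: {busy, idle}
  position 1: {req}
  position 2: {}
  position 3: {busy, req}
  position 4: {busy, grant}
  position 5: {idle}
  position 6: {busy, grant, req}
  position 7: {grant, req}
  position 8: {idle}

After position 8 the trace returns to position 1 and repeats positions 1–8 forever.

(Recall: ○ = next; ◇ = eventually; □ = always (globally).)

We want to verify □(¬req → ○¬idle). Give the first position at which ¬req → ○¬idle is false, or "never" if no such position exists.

4

Check ¬req → ○¬idle at each position in order: 0 ✓, 1 ✓, 2 ✓, 3 ✓.
At position 4 the labels are {busy, grant} and the next position 5 has {idle}, so ¬req → ○¬idle is false there. This is the first violation.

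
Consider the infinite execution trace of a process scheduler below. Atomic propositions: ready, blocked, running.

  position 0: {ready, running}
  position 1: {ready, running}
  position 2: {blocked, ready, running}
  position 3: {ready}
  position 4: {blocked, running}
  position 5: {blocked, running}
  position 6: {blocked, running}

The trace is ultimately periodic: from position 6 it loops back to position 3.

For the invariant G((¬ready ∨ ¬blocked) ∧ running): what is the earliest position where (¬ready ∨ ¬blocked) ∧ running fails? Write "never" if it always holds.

2

Check (¬ready ∨ ¬blocked) ∧ running at each position in order: 0 ✓, 1 ✓.
At position 2 the labels are {blocked, ready, running}, so (¬ready ∨ ¬blocked) ∧ running is false there. This is the first violation.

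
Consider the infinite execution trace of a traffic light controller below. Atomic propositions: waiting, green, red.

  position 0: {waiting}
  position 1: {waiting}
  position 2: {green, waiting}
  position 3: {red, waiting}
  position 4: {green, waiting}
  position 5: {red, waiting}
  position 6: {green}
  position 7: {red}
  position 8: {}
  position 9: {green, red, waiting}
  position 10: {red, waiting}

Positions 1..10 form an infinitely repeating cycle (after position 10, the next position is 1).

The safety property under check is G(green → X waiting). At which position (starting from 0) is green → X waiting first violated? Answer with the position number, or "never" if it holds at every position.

6

Check green → X waiting at each position in order: 0 ✓, 1 ✓, 2 ✓, 3 ✓, 4 ✓, 5 ✓.
At position 6 the labels are {green} and the next position 7 has {red}, so green → X waiting is false there. This is the first violation.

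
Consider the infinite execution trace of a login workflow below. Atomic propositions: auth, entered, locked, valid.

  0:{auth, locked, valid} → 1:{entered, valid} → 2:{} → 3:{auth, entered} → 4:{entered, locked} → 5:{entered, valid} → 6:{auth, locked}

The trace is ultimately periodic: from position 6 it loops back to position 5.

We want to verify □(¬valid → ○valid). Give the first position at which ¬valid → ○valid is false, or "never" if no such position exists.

Check ¬valid → ○valid at each position in order: 0 ✓, 1 ✓.
At position 2 the labels are {} and the next position 3 has {auth, entered}, so ¬valid → ○valid is false there. This is the first violation.

2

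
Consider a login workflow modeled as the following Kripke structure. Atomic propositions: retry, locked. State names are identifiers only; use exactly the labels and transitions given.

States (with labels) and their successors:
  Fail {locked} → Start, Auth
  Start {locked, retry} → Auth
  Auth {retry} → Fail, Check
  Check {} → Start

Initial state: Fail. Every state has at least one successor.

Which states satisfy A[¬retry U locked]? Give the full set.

States satisfying ¬retry: {Fail, Check}.
States satisfying locked: {Fail, Start}.
States satisfying A[¬retry U locked]: {Fail, Start, Check}.

{Fail, Start, Check}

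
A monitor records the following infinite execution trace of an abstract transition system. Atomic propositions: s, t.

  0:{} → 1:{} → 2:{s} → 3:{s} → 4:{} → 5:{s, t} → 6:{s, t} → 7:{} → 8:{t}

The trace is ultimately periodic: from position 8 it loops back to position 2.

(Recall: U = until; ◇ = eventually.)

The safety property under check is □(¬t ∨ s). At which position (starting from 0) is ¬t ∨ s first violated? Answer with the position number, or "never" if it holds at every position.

8

Check ¬t ∨ s at each position in order: 0 ✓, 1 ✓, 2 ✓, 3 ✓, 4 ✓, 5 ✓, 6 ✓, 7 ✓.
At position 8 the labels are {t}, so ¬t ∨ s is false there. This is the first violation.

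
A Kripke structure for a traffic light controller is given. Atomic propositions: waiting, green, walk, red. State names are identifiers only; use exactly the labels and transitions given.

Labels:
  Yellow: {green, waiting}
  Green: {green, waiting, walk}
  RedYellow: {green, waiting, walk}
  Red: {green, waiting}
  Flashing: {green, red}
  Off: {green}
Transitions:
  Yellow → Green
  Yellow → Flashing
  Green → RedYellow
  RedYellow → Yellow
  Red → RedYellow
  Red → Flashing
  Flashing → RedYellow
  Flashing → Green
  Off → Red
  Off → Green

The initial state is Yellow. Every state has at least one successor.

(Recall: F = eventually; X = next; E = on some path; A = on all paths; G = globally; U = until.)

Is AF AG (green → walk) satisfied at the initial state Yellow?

States satisfying AG (green → walk): ∅.
States satisfying AF AG (green → walk): ∅.
There is a path from Yellow along which AG (green → walk) never holds.
Yellow ∉ Sat(AF AG (green → walk)).

Violated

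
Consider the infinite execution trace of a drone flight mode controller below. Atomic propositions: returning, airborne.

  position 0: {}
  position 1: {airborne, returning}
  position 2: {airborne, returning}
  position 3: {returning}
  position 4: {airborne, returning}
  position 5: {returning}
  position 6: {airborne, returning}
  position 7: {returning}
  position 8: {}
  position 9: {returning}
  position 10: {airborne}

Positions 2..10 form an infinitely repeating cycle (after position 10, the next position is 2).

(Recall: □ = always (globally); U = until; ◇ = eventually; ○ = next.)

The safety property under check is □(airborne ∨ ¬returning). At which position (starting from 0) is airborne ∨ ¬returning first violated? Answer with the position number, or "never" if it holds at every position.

Check airborne ∨ ¬returning at each position in order: 0 ✓, 1 ✓, 2 ✓.
At position 3 the labels are {returning}, so airborne ∨ ¬returning is false there. This is the first violation.

3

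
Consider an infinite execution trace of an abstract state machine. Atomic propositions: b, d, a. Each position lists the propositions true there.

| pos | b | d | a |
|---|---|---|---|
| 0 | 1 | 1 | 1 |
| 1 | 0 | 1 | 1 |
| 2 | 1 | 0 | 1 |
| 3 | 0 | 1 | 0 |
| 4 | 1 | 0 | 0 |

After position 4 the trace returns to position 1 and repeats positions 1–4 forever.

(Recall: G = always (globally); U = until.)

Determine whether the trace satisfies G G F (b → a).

G F (b → a) holds at every position 0..4, and those are all positions ever visited, so G G F (b → a) holds.

Yes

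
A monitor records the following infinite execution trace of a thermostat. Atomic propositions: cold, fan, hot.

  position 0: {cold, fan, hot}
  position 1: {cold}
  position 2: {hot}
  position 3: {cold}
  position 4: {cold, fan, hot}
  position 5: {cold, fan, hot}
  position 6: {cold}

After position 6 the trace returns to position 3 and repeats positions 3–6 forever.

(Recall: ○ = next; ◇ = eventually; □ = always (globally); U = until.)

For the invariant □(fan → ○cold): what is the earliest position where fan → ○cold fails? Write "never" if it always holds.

fan → ○cold holds at every position 0..6, and those are all the positions the trace ever visits, so the invariant □(fan → ○cold) is never violated.

never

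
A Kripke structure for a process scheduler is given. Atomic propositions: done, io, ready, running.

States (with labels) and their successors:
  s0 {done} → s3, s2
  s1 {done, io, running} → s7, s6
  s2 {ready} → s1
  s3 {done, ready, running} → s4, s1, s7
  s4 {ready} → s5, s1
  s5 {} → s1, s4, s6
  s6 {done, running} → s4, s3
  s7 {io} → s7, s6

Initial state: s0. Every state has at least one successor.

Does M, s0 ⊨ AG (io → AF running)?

States satisfying io → AF running: {s0, s1, s2, s3, s4, s5, s6}.
States satisfying AG (io → AF running): ∅.
s7 is reachable from s0 and violates io → AF running, so AG fails at s0.
s0 ∉ Sat(AG (io → AF running)).

Does not hold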